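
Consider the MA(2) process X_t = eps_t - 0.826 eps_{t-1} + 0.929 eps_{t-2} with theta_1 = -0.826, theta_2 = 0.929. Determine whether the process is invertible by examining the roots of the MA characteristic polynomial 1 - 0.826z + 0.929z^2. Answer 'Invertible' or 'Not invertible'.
\text{Invertible}

The MA(q) characteristic polynomial is P(z) = 1 - 0.826z + 0.929z^2.
Invertibility requires all roots to lie outside the unit circle, i.e. |z| > 1 for every root.
Set 1 + (-0.826) z + (0.929) z^2 = 0, i.e. a z^2 + b z + c = 0 with a = 0.929, b = -0.826, c = 1.
Discriminant D = b^2 - 4ac = (-0.826)^2 - 4*(0.929)*1 = 0.682276 - (3.716) = -3.033724.
D < 0, so the roots are the complex-conjugate pair z = (-b +/- i sqrt(-D)) / (2a) = 0.4446 +/- 0.9374i.
For a conjugate pair |z|^2 = z * conj(z) = (product of roots) = c/a = 1/(0.929) = 1.076426, so |z| = sqrt(1.076426) = 1.0375 for both roots.
Moduli of all roots: 1.0375, 1.0375.
All moduli strictly greater than 1? Yes.
Verdict: Invertible.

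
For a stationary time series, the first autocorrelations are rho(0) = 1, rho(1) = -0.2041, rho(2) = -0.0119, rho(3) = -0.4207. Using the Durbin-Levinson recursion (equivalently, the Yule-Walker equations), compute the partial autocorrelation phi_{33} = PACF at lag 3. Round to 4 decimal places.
\phi_{33} = -0.4550

The PACF at lag k is phi_{kk}, the last component of the solution
to the Yule-Walker system G_k phi = r_k where
  (G_k)_{ij} = rho(|i - j|), (r_k)_i = rho(i), i,j = 1..k.
Equivalently, Durbin-Levinson gives phi_{kk} iteratively:
  phi_{11} = rho(1)
  phi_{kk} = [rho(k) - sum_{j=1..k-1} phi_{k-1,j} rho(k-j)]
            / [1 - sum_{j=1..k-1} phi_{k-1,j} rho(j)],
  phi_{k,j} = phi_{k-1,j} - phi_{kk} phi_{k-1,k-j},  j = 1..k-1.
Step k = 1:
  phi_11 = rho(1) = -0.2041.
Step k = 2:
  phi_22 = [rho(2) - phi_11 rho(1)] / [1 - phi_11 rho(1)] = [-0.0119 - (-0.2041)(-0.2041)] / [1 - (-0.2041)(-0.2041)]
         = -0.05355681 / 0.95834319 = -0.055885.
  Update: phi_21 = phi_11 - phi_22 phi_11 = -0.2041 - (-0.055885)(-0.2041) = -0.215506.
Step k = 3:
  phi_33 = [rho(3) - phi_21 rho(2) - phi_22 rho(1)] / [1 - phi_21 rho(1) - phi_22 rho(2)]
    numerator   = -0.4207 - (-0.215506)(-0.0119) - (-0.055885)(-0.2041) = -0.43467061
    denominator = 1 - (-0.215506)(-0.2041) - (-0.055885)(-0.0119) = 0.95535018
  phi_33 = -0.43467061 / 0.95535018 = -0.455.
Therefore phi_{33} = -0.4550.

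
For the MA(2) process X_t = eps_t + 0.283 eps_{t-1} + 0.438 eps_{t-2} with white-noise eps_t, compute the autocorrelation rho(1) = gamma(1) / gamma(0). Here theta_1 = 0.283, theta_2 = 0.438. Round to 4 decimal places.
\rho(1) = 0.3199

For an MA(q) process with theta_0 = 1, the autocovariance is
  gamma(k) = sigma^2 * sum_{i=0..q-k} theta_i * theta_{i+k},
and rho(k) = gamma(k) / gamma(0). Sigma^2 cancels.
  numerator   = (1)*(0.283) + (0.283)*(0.438) = 0.406954.
  denominator = (1)^2 + (0.283)^2 + (0.438)^2 = 1.271933.
  rho(1) = 0.406954 / 1.271933 = 0.3199.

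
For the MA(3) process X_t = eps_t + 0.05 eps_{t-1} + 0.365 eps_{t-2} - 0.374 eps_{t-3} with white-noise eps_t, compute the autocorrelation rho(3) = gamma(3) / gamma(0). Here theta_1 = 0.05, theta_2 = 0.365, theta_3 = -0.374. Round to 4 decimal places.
\rho(3) = -0.2932

For an MA(q) process with theta_0 = 1, the autocovariance is
  gamma(k) = sigma^2 * sum_{i=0..q-k} theta_i * theta_{i+k},
and rho(k) = gamma(k) / gamma(0). Sigma^2 cancels.
  numerator   = (1)*(-0.374) = -0.374.
  denominator = (1)^2 + (0.05)^2 + (0.365)^2 + (-0.374)^2 = 1.275601.
  rho(3) = -0.374 / 1.275601 = -0.2932.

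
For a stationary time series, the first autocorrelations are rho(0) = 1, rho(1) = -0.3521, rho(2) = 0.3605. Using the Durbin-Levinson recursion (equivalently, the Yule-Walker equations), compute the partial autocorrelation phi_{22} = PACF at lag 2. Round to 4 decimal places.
\phi_{22} = 0.2700

The PACF at lag k is phi_{kk}, the last component of the solution
to the Yule-Walker system G_k phi = r_k where
  (G_k)_{ij} = rho(|i - j|), (r_k)_i = rho(i), i,j = 1..k.
Equivalently, Durbin-Levinson gives phi_{kk} iteratively:
  phi_{11} = rho(1)
  phi_{kk} = [rho(k) - sum_{j=1..k-1} phi_{k-1,j} rho(k-j)]
            / [1 - sum_{j=1..k-1} phi_{k-1,j} rho(j)],
  phi_{k,j} = phi_{k-1,j} - phi_{kk} phi_{k-1,k-j},  j = 1..k-1.
Step k = 1:
  phi_11 = rho(1) = -0.3521.
Step k = 2:
  phi_22 = [rho(2) - phi_11 rho(1)] / [1 - phi_11 rho(1)] = [0.3605 - (-0.3521)(-0.3521)] / [1 - (-0.3521)(-0.3521)]
         = 0.23652559 / 0.87602559 = 0.27.
Therefore phi_{22} = 0.2700.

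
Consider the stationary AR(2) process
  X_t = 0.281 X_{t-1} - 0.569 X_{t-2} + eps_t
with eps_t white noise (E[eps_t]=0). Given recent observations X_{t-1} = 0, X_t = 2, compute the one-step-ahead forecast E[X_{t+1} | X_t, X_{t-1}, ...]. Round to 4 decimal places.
E[X_{t+1} \mid \mathcal F_t] = 0.5620

For an AR(p) model X_t = c + sum_i phi_i X_{t-i} + eps_t, the
one-step-ahead conditional mean is
  E[X_{t+1} | X_t, ...] = c + sum_i phi_i X_{t+1-i}.
Substitute known values:
  E[X_{t+1} | ...] = (0.281) * (2) + (-0.569) * (0)
                   = 0.5620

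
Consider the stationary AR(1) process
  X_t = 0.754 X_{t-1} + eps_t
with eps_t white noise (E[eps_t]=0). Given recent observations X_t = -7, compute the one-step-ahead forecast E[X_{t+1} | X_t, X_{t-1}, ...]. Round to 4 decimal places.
E[X_{t+1} \mid \mathcal F_t] = -5.2780

For an AR(p) model X_t = c + sum_i phi_i X_{t-i} + eps_t, the
one-step-ahead conditional mean is
  E[X_{t+1} | X_t, ...] = c + sum_i phi_i X_{t+1-i}.
Substitute known values:
  E[X_{t+1} | ...] = (0.754) * (-7)
                   = -5.2780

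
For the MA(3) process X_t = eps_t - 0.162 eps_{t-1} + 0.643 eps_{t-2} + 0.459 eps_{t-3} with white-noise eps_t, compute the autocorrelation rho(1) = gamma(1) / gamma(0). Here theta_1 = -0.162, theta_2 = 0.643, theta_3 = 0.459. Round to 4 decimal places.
\rho(1) = 0.0176

For an MA(q) process with theta_0 = 1, the autocovariance is
  gamma(k) = sigma^2 * sum_{i=0..q-k} theta_i * theta_{i+k},
and rho(k) = gamma(k) / gamma(0). Sigma^2 cancels.
  numerator   = (1)*(-0.162) + (-0.162)*(0.643) + (0.643)*(0.459) = 0.028971.
  denominator = (1)^2 + (-0.162)^2 + (0.643)^2 + (0.459)^2 = 1.650374.
  rho(1) = 0.028971 / 1.650374 = 0.0176.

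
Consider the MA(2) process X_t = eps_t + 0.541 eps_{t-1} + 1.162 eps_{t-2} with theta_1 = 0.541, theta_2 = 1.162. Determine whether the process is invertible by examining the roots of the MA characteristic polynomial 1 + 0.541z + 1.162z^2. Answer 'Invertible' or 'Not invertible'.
\text{Not invertible}

The MA(q) characteristic polynomial is P(z) = 1 + 0.541z + 1.162z^2.
Invertibility requires all roots to lie outside the unit circle, i.e. |z| > 1 for every root.
Set 1 + (0.541) z + (1.162) z^2 = 0, i.e. a z^2 + b z + c = 0 with a = 1.162, b = 0.541, c = 1.
Discriminant D = b^2 - 4ac = (0.541)^2 - 4*(1.162)*1 = 0.292681 - (4.648) = -4.355319.
D < 0, so the roots are the complex-conjugate pair z = (-b +/- i sqrt(-D)) / (2a) = -0.2328 +/- 0.898i.
For a conjugate pair |z|^2 = z * conj(z) = (product of roots) = c/a = 1/(1.162) = 0.860585, so |z| = sqrt(0.860585) = 0.9277 for both roots.
Moduli of all roots: 0.9277, 0.9277.
All moduli strictly greater than 1? No.
Verdict: Not invertible.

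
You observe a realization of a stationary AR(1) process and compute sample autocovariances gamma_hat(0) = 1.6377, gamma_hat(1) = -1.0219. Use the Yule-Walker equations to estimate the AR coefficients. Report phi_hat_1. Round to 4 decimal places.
\hat\phi_{1} = -0.6240

The Yule-Walker equations for an AR(p) process read, in matrix form,
  Gamma_p phi = r_p,   with   (Gamma_p)_{ij} = gamma(|i - j|),
                       (r_p)_i = gamma(i),   i,j = 1..p.
Substitute the sample gammas (Toeplitz matrix and right-hand side of size 1):
  Gamma_p = [[1.6377]]
  r_p     = [-1.0219]
With p = 1 this is the single equation gamma(0) phi_1 = gamma(1):
  phi_hat_1 = gamma(1) / gamma(0) = -1.0219 / 1.6377 = -0.6240.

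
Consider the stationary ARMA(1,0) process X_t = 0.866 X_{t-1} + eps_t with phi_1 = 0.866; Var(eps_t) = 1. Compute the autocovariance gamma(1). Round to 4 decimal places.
\gamma(1) = 3.4634

Multiply the model equation by X_{t-k} and take expectations. With theta_0 = psi_0 = 1 and psi_j the MA(infinity) weights, this gives
  gamma(k) - sum_i phi_i gamma(k-i) = c_k,
  c_k = sigma^2 * sum_{j=k..q} theta_j psi_{j-k}   (c_k = 0 for k > q),
using gamma(-m) = gamma(m).
Pure AR (q = 0): c_0 = sigma^2 = 1, c_k = 0 for k >= 1.
Equations for k = 0 and k = 1 (AR order 1):
  gamma(0) = phi_1 gamma(1) + c_0
  gamma(1) = phi_1 gamma(0) + c_1
Substituting the second into the first: gamma(0) (1 - phi_1^2) = c_0 + phi_1 c_1, so
  gamma(0) = c_0 / (1 - phi_1^2) = 1 / (1 - (0.866)^2) = 1 / 0.250044 = 3.999296.
  gamma(1) = phi_1 gamma(0) = (0.866)(3.999296) = 3.46339.
Therefore gamma(1) = 3.4634 (to 4 decimal places).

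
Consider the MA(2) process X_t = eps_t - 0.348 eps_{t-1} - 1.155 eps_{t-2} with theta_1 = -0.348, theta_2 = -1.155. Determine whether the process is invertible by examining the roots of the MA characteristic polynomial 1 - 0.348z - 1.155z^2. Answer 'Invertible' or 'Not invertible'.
\text{Not invertible}

The MA(q) characteristic polynomial is P(z) = 1 - 0.348z - 1.155z^2.
Invertibility requires all roots to lie outside the unit circle, i.e. |z| > 1 for every root.
Set 1 + (-0.348) z + (-1.155) z^2 = 0, i.e. a z^2 + b z + c = 0 with a = -1.155, b = -0.348, c = 1.
Discriminant D = b^2 - 4ac = (-0.348)^2 - 4*(-1.155)*1 = 0.121104 - (-4.62) = 4.741104.
D >= 0, so the roots are real: z = (-b +/- sqrt(D)) / (2a) = (0.348 +/- 2.177408) / (-2.31).
  z_1 = (0.348 + 2.177408) / (-2.31) = -1.0933,   |z_1| = 1.0933.
  z_2 = (0.348 - 2.177408) / (-2.31) = 0.792,   |z_2| = 0.792.
Moduli of all roots: 1.0933, 0.7920.
All moduli strictly greater than 1? No.
Verdict: Not invertible.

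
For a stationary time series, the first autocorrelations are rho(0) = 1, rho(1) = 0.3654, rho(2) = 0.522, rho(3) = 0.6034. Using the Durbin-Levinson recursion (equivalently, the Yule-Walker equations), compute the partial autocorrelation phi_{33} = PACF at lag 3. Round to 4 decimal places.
\phi_{33} = 0.4830

The PACF at lag k is phi_{kk}, the last component of the solution
to the Yule-Walker system G_k phi = r_k where
  (G_k)_{ij} = rho(|i - j|), (r_k)_i = rho(i), i,j = 1..k.
Equivalently, Durbin-Levinson gives phi_{kk} iteratively:
  phi_{11} = rho(1)
  phi_{kk} = [rho(k) - sum_{j=1..k-1} phi_{k-1,j} rho(k-j)]
            / [1 - sum_{j=1..k-1} phi_{k-1,j} rho(j)],
  phi_{k,j} = phi_{k-1,j} - phi_{kk} phi_{k-1,k-j},  j = 1..k-1.
Step k = 1:
  phi_11 = rho(1) = 0.3654.
Step k = 2:
  phi_22 = [rho(2) - phi_11 rho(1)] / [1 - phi_11 rho(1)] = [0.522 - (0.3654)(0.3654)] / [1 - (0.3654)(0.3654)]
         = 0.38848284 / 0.86648284 = 0.448345.
  Update: phi_21 = phi_11 - phi_22 phi_11 = 0.3654 - (0.448345)(0.3654) = 0.201575.
Step k = 3:
  phi_33 = [rho(3) - phi_21 rho(2) - phi_22 rho(1)] / [1 - phi_21 rho(1) - phi_22 rho(2)]
    numerator   = 0.6034 - (0.201575)(0.522) - (0.448345)(0.3654) = 0.33435281
    denominator = 1 - (0.201575)(0.3654) - (0.448345)(0.522) = 0.69230868
  phi_33 = 0.33435281 / 0.69230868 = 0.483.
Therefore phi_{33} = 0.4830.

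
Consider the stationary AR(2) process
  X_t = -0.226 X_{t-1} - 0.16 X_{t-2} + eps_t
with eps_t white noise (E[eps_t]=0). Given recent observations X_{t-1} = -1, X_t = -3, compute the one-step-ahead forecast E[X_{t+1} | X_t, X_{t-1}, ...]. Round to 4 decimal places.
E[X_{t+1} \mid \mathcal F_t] = 0.8380

For an AR(p) model X_t = c + sum_i phi_i X_{t-i} + eps_t, the
one-step-ahead conditional mean is
  E[X_{t+1} | X_t, ...] = c + sum_i phi_i X_{t+1-i}.
Substitute known values:
  E[X_{t+1} | ...] = (-0.226) * (-3) + (-0.16) * (-1)
                   = 0.8380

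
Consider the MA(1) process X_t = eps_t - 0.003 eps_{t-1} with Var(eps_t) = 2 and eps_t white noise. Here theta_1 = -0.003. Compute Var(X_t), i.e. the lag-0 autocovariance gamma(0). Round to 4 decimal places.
\gamma(0) = 2.0000

For an MA(q) process X_t = eps_t + sum_i theta_i eps_{t-i} with
Var(eps_t) = sigma^2, the variance is
  gamma(0) = sigma^2 * (1 + sum_i theta_i^2).
  sum_i theta_i^2 = (-0.003)^2 = 0.000009.
  gamma(0) = 2 * (1 + 0.000009) = 2 * 1.000009 = 2.000018, which rounds to 2.0000.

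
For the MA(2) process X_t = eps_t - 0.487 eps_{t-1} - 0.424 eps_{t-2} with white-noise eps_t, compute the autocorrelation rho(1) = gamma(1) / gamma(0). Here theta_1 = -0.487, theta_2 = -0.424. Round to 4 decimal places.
\rho(1) = -0.1980

For an MA(q) process with theta_0 = 1, the autocovariance is
  gamma(k) = sigma^2 * sum_{i=0..q-k} theta_i * theta_{i+k},
and rho(k) = gamma(k) / gamma(0). Sigma^2 cancels.
  numerator   = (1)*(-0.487) + (-0.487)*(-0.424) = -0.280512.
  denominator = (1)^2 + (-0.487)^2 + (-0.424)^2 = 1.416945.
  rho(1) = -0.280512 / 1.416945 = -0.1980.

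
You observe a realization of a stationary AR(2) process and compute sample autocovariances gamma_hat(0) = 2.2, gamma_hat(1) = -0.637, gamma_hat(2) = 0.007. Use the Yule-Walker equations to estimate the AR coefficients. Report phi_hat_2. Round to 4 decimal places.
\hat\phi_{2} = -0.0880

The Yule-Walker equations for an AR(p) process read, in matrix form,
  Gamma_p phi = r_p,   with   (Gamma_p)_{ij} = gamma(|i - j|),
                       (r_p)_i = gamma(i),   i,j = 1..p.
Substitute the sample gammas (Toeplitz matrix and right-hand side of size 2):
  Gamma_p = [[2.2, -0.637], [-0.637, 2.2]]
  r_p     = [-0.637, 0.007]
Written out:
  2.2 phi_1 - 0.637 phi_2 = -0.637
  -0.637 phi_1 + 2.2 phi_2 = 0.007
Solve by Cramer's rule:
  det = gamma(0)^2 - gamma(1)^2 = (2.2)^2 - (-0.637)^2 = 4.84 - 0.405769 = 4.434231
  phi_hat_1 = [gamma(1) gamma(0) - gamma(1) gamma(2)] / det = [(-0.637)(2.2) - (-0.637)(0.007)] / 4.434231 = -1.396941 / 4.434231 = -0.315
  phi_hat_2 = [gamma(0) gamma(2) - gamma(1)^2] / det = [(2.2)(0.007) - (-0.637)^2] / 4.434231 = -0.390369 / 4.434231 = -0.088
So phi_hat = [-0.3150, -0.0880].
Therefore phi_hat_2 = -0.0880.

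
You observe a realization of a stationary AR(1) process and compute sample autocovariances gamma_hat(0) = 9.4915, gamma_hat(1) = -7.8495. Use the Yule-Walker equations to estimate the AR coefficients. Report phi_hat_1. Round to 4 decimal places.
\hat\phi_{1} = -0.8270

The Yule-Walker equations for an AR(p) process read, in matrix form,
  Gamma_p phi = r_p,   with   (Gamma_p)_{ij} = gamma(|i - j|),
                       (r_p)_i = gamma(i),   i,j = 1..p.
Substitute the sample gammas (Toeplitz matrix and right-hand side of size 1):
  Gamma_p = [[9.4915]]
  r_p     = [-7.8495]
With p = 1 this is the single equation gamma(0) phi_1 = gamma(1):
  phi_hat_1 = gamma(1) / gamma(0) = -7.8495 / 9.4915 = -0.8270.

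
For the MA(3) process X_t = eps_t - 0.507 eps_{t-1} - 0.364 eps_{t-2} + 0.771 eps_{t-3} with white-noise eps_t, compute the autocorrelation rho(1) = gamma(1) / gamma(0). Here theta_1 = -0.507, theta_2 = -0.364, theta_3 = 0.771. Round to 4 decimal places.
\rho(1) = -0.3040

For an MA(q) process with theta_0 = 1, the autocovariance is
  gamma(k) = sigma^2 * sum_{i=0..q-k} theta_i * theta_{i+k},
and rho(k) = gamma(k) / gamma(0). Sigma^2 cancels.
  numerator   = (1)*(-0.507) + (-0.507)*(-0.364) + (-0.364)*(0.771) = -0.603096.
  denominator = (1)^2 + (-0.507)^2 + (-0.364)^2 + (0.771)^2 = 1.983986.
  rho(1) = -0.603096 / 1.983986 = -0.3040.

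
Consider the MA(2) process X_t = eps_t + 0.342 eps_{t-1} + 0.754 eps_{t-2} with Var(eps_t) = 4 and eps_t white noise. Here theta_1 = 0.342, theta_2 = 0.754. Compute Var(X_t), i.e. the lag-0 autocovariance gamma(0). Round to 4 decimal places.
\gamma(0) = 6.7419

For an MA(q) process X_t = eps_t + sum_i theta_i eps_{t-i} with
Var(eps_t) = sigma^2, the variance is
  gamma(0) = sigma^2 * (1 + sum_i theta_i^2).
  sum_i theta_i^2 = (0.342)^2 + (0.754)^2 = 0.116964 + 0.568516 = 0.68548.
  gamma(0) = 4 * (1 + 0.68548) = 4 * 1.68548 = 6.74192, which rounds to 6.7419.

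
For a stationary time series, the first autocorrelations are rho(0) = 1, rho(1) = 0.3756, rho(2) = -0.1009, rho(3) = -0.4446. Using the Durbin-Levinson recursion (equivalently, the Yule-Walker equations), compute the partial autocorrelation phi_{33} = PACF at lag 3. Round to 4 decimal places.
\phi_{33} = -0.3670

The PACF at lag k is phi_{kk}, the last component of the solution
to the Yule-Walker system G_k phi = r_k where
  (G_k)_{ij} = rho(|i - j|), (r_k)_i = rho(i), i,j = 1..k.
Equivalently, Durbin-Levinson gives phi_{kk} iteratively:
  phi_{11} = rho(1)
  phi_{kk} = [rho(k) - sum_{j=1..k-1} phi_{k-1,j} rho(k-j)]
            / [1 - sum_{j=1..k-1} phi_{k-1,j} rho(j)],
  phi_{k,j} = phi_{k-1,j} - phi_{kk} phi_{k-1,k-j},  j = 1..k-1.
Step k = 1:
  phi_11 = rho(1) = 0.3756.
Step k = 2:
  phi_22 = [rho(2) - phi_11 rho(1)] / [1 - phi_11 rho(1)] = [-0.1009 - (0.3756)(0.3756)] / [1 - (0.3756)(0.3756)]
         = -0.24197536 / 0.85892464 = -0.281719.
  Update: phi_21 = phi_11 - phi_22 phi_11 = 0.3756 - (-0.281719)(0.3756) = 0.481414.
Step k = 3:
  phi_33 = [rho(3) - phi_21 rho(2) - phi_22 rho(1)] / [1 - phi_21 rho(1) - phi_22 rho(2)]
    numerator   = -0.4446 - (0.481414)(-0.1009) - (-0.281719)(0.3756) = -0.29021172
    denominator = 1 - (0.481414)(0.3756) - (-0.281719)(-0.1009) = 0.79075559
  phi_33 = -0.29021172 / 0.79075559 = -0.367.
Therefore phi_{33} = -0.3670.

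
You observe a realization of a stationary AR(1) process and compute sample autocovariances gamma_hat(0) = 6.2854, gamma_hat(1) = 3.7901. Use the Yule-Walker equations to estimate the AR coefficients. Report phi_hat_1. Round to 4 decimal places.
\hat\phi_{1} = 0.6030

The Yule-Walker equations for an AR(p) process read, in matrix form,
  Gamma_p phi = r_p,   with   (Gamma_p)_{ij} = gamma(|i - j|),
                       (r_p)_i = gamma(i),   i,j = 1..p.
Substitute the sample gammas (Toeplitz matrix and right-hand side of size 1):
  Gamma_p = [[6.2854]]
  r_p     = [3.7901]
With p = 1 this is the single equation gamma(0) phi_1 = gamma(1):
  phi_hat_1 = gamma(1) / gamma(0) = 3.7901 / 6.2854 = 0.6030.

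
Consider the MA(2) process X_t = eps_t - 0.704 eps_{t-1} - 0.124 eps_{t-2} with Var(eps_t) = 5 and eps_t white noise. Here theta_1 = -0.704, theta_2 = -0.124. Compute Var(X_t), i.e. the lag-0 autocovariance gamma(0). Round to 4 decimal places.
\gamma(0) = 7.5550

For an MA(q) process X_t = eps_t + sum_i theta_i eps_{t-i} with
Var(eps_t) = sigma^2, the variance is
  gamma(0) = sigma^2 * (1 + sum_i theta_i^2).
  sum_i theta_i^2 = (-0.704)^2 + (-0.124)^2 = 0.495616 + 0.015376 = 0.510992.
  gamma(0) = 5 * (1 + 0.510992) = 5 * 1.510992 = 7.55496, which rounds to 7.5550.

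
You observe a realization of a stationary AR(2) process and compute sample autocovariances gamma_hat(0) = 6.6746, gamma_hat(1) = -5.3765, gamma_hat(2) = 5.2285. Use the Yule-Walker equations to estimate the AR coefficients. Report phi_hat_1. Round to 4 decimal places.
\hat\phi_{1} = -0.4970

The Yule-Walker equations for an AR(p) process read, in matrix form,
  Gamma_p phi = r_p,   with   (Gamma_p)_{ij} = gamma(|i - j|),
                       (r_p)_i = gamma(i),   i,j = 1..p.
Substitute the sample gammas (Toeplitz matrix and right-hand side of size 2):
  Gamma_p = [[6.6746, -5.3765], [-5.3765, 6.6746]]
  r_p     = [-5.3765, 5.2285]
Written out:
  6.6746 phi_1 - 5.3765 phi_2 = -5.3765
  -5.3765 phi_1 + 6.6746 phi_2 = 5.2285
Solve by Cramer's rule:
  det = gamma(0)^2 - gamma(1)^2 = (6.6746)^2 - (-5.3765)^2 = 44.55028516 - 28.90675225 = 15.64353291
  phi_hat_1 = [gamma(1) gamma(0) - gamma(1) gamma(2)] / det = [(-5.3765)(6.6746) - (-5.3765)(5.2285)] / 15.64353291 = -7.77495665 / 15.64353291 = -0.497
  phi_hat_2 = [gamma(0) gamma(2) - gamma(1)^2] / det = [(6.6746)(5.2285) - (-5.3765)^2] / 15.64353291 = 5.99139385 / 15.64353291 = 0.383
So phi_hat = [-0.4970, 0.3830].
Therefore phi_hat_1 = -0.4970.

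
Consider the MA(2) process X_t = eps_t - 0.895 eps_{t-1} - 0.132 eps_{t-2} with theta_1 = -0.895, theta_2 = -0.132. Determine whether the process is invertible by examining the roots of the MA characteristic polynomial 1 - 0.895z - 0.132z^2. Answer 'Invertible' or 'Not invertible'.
\text{Not invertible}

The MA(q) characteristic polynomial is P(z) = 1 - 0.895z - 0.132z^2.
Invertibility requires all roots to lie outside the unit circle, i.e. |z| > 1 for every root.
Set 1 + (-0.895) z + (-0.132) z^2 = 0, i.e. a z^2 + b z + c = 0 with a = -0.132, b = -0.895, c = 1.
Discriminant D = b^2 - 4ac = (-0.895)^2 - 4*(-0.132)*1 = 0.801025 - (-0.528) = 1.329025.
D >= 0, so the roots are real: z = (-b +/- sqrt(D)) / (2a) = (0.895 +/- 1.152833) / (-0.264).
  z_1 = (0.895 + 1.152833) / (-0.264) = -7.7569,   |z_1| = 7.7569.
  z_2 = (0.895 - 1.152833) / (-0.264) = 0.9766,   |z_2| = 0.9766.
Moduli of all roots: 7.7569, 0.9766.
All moduli strictly greater than 1? No.
Verdict: Not invertible.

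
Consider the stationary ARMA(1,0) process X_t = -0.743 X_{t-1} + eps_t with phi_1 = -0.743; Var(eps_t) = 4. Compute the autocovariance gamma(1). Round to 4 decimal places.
\gamma(1) = -6.6347

Multiply the model equation by X_{t-k} and take expectations. With theta_0 = psi_0 = 1 and psi_j the MA(infinity) weights, this gives
  gamma(k) - sum_i phi_i gamma(k-i) = c_k,
  c_k = sigma^2 * sum_{j=k..q} theta_j psi_{j-k}   (c_k = 0 for k > q),
using gamma(-m) = gamma(m).
Pure AR (q = 0): c_0 = sigma^2 = 4, c_k = 0 for k >= 1.
Equations for k = 0 and k = 1 (AR order 1):
  gamma(0) = phi_1 gamma(1) + c_0
  gamma(1) = phi_1 gamma(0) + c_1
Substituting the second into the first: gamma(0) (1 - phi_1^2) = c_0 + phi_1 c_1, so
  gamma(0) = c_0 / (1 - phi_1^2) = 4 / (1 - (-0.743)^2) = 4 / 0.447951 = 8.929548.
  gamma(1) = phi_1 gamma(0) = (-0.743)(8.929548) = -6.634654.
Therefore gamma(1) = -6.6347 (to 4 decimal places).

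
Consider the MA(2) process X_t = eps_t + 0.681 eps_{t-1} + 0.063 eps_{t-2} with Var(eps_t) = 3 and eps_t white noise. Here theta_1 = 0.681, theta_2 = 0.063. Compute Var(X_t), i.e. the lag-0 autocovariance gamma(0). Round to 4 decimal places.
\gamma(0) = 4.4032

For an MA(q) process X_t = eps_t + sum_i theta_i eps_{t-i} with
Var(eps_t) = sigma^2, the variance is
  gamma(0) = sigma^2 * (1 + sum_i theta_i^2).
  sum_i theta_i^2 = (0.681)^2 + (0.063)^2 = 0.463761 + 0.003969 = 0.46773.
  gamma(0) = 3 * (1 + 0.46773) = 3 * 1.46773 = 4.40319, which rounds to 4.4032.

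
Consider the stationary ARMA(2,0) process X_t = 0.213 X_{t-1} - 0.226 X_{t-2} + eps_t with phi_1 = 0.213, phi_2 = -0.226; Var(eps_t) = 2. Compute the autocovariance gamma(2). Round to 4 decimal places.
\gamma(2) = -0.4107

Multiply the model equation by X_{t-k} and take expectations. With theta_0 = psi_0 = 1 and psi_j the MA(infinity) weights, this gives
  gamma(k) - sum_i phi_i gamma(k-i) = c_k,
  c_k = sigma^2 * sum_{j=k..q} theta_j psi_{j-k}   (c_k = 0 for k > q),
using gamma(-m) = gamma(m).
Pure AR (q = 0): c_0 = sigma^2 = 2, c_k = 0 for k >= 1.
Equations for k = 0, 1, 2 (AR order 2, c_2 = 0):
  (E0) gamma(0) = phi_1 gamma(1) + phi_2 gamma(2) + c_0
  (E1) gamma(1) = phi_1 gamma(0) + phi_2 gamma(1) + c_1
  (E2) gamma(2) = phi_1 gamma(1) + phi_2 gamma(0)
From (E1): gamma(1) = A gamma(0) + B with
  A = phi_1 / (1 - phi_2) = 0.213 / 1.226 = 0.173736,   B = c_1 / (1 - phi_2) = 0 / 1.226 = 0.
Insert (E2) into (E0): gamma(0) (1 - phi_2^2) = phi_1 (1 + phi_2) gamma(1) + c_0.
  phi_1 (1 + phi_2) = (0.213)(0.774) = 0.164862,   1 - phi_2^2 = 0.948924.
Replace gamma(1) by A gamma(0) + B and collect gamma(0):
  gamma(0) [0.948924 - (0.164862)(0.173736)] = c_0 = 2
  gamma(0) * 0.920282 = 2
  gamma(0) = 2 / 0.920282 = 2.173248.
  gamma(1) = A gamma(0) = (0.173736)(2.173248) = 0.377571.
  gamma(2) = phi_1 gamma(1) + phi_2 gamma(0) = (0.213)(0.377571) + (-0.226)(2.173248) = -0.410731.
Therefore gamma(2) = -0.4107 (to 4 decimal places).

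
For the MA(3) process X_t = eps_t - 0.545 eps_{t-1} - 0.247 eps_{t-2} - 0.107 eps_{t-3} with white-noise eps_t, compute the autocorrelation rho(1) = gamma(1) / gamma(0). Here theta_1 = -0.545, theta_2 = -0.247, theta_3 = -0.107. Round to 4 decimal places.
\rho(1) = -0.2804

For an MA(q) process with theta_0 = 1, the autocovariance is
  gamma(k) = sigma^2 * sum_{i=0..q-k} theta_i * theta_{i+k},
and rho(k) = gamma(k) / gamma(0). Sigma^2 cancels.
  numerator   = (1)*(-0.545) + (-0.545)*(-0.247) + (-0.247)*(-0.107) = -0.383956.
  denominator = (1)^2 + (-0.545)^2 + (-0.247)^2 + (-0.107)^2 = 1.369483.
  rho(1) = -0.383956 / 1.369483 = -0.2804.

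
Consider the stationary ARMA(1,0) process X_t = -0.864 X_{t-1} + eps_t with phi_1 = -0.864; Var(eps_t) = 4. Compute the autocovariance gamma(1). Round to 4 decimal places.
\gamma(1) = -13.6329

Multiply the model equation by X_{t-k} and take expectations. With theta_0 = psi_0 = 1 and psi_j the MA(infinity) weights, this gives
  gamma(k) - sum_i phi_i gamma(k-i) = c_k,
  c_k = sigma^2 * sum_{j=k..q} theta_j psi_{j-k}   (c_k = 0 for k > q),
using gamma(-m) = gamma(m).
Pure AR (q = 0): c_0 = sigma^2 = 4, c_k = 0 for k >= 1.
Equations for k = 0 and k = 1 (AR order 1):
  gamma(0) = phi_1 gamma(1) + c_0
  gamma(1) = phi_1 gamma(0) + c_1
Substituting the second into the first: gamma(0) (1 - phi_1^2) = c_0 + phi_1 c_1, so
  gamma(0) = c_0 / (1 - phi_1^2) = 4 / (1 - (-0.864)^2) = 4 / 0.253504 = 15.778844.
  gamma(1) = phi_1 gamma(0) = (-0.864)(15.778844) = -13.632921.
Therefore gamma(1) = -13.6329 (to 4 decimal places).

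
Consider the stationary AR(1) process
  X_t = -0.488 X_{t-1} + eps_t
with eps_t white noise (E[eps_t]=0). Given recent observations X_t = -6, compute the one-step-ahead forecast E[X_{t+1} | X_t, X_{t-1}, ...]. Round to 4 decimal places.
E[X_{t+1} \mid \mathcal F_t] = 2.9280

For an AR(p) model X_t = c + sum_i phi_i X_{t-i} + eps_t, the
one-step-ahead conditional mean is
  E[X_{t+1} | X_t, ...] = c + sum_i phi_i X_{t+1-i}.
Substitute known values:
  E[X_{t+1} | ...] = (-0.488) * (-6)
                   = 2.9280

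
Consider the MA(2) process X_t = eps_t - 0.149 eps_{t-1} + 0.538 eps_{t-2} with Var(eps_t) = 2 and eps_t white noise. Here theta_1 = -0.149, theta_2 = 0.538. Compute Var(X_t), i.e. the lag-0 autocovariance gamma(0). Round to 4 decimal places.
\gamma(0) = 2.6233

For an MA(q) process X_t = eps_t + sum_i theta_i eps_{t-i} with
Var(eps_t) = sigma^2, the variance is
  gamma(0) = sigma^2 * (1 + sum_i theta_i^2).
  sum_i theta_i^2 = (-0.149)^2 + (0.538)^2 = 0.022201 + 0.289444 = 0.311645.
  gamma(0) = 2 * (1 + 0.311645) = 2 * 1.311645 = 2.62329, which rounds to 2.6233.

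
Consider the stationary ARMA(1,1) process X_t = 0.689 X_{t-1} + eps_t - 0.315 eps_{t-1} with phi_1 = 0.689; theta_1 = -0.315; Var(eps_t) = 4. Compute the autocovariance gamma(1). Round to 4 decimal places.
\gamma(1) = 2.2299

Multiply the model equation by X_{t-k} and take expectations. With theta_0 = psi_0 = 1 and psi_j the MA(infinity) weights, this gives
  gamma(k) - sum_i phi_i gamma(k-i) = c_k,
  c_k = sigma^2 * sum_{j=k..q} theta_j psi_{j-k}   (c_k = 0 for k > q),
using gamma(-m) = gamma(m).
psi-weights needed (psi_j = theta_j + sum_i phi_i psi_{j-i}):
  psi_1 = theta_1 + phi_1 = -0.315 + (0.689) = 0.374
Right-hand sides:
  c_0 = sigma^2 (1 + theta_1 psi_1) = 4 * (1 + (-0.315)(0.374)) = 4 * 0.88219 = 3.52876
  c_1 = sigma^2 theta_1 = 4 * (-0.315) = -1.26
  c_2 = 0
Equations for k = 0 and k = 1 (AR order 1):
  gamma(0) = phi_1 gamma(1) + c_0
  gamma(1) = phi_1 gamma(0) + c_1
Substituting the second into the first: gamma(0) (1 - phi_1^2) = c_0 + phi_1 c_1, so
  gamma(0) = (c_0 + phi_1 c_1) / (1 - phi_1^2) = (3.52876 + (0.689)(-1.26)) / (1 - (0.689)^2) = 2.66062 / 0.525279 = 5.065156.
  gamma(1) = phi_1 gamma(0) + c_1 = (0.689)(5.065156) + (-1.26) = 2.229892.
Therefore gamma(1) = 2.2299 (to 4 decimal places).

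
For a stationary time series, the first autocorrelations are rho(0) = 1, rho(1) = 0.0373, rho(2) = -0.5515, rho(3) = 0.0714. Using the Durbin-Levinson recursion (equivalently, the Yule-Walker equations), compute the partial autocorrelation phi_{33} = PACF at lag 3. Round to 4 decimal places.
\phi_{33} = 0.1791

The PACF at lag k is phi_{kk}, the last component of the solution
to the Yule-Walker system G_k phi = r_k where
  (G_k)_{ij} = rho(|i - j|), (r_k)_i = rho(i), i,j = 1..k.
Equivalently, Durbin-Levinson gives phi_{kk} iteratively:
  phi_{11} = rho(1)
  phi_{kk} = [rho(k) - sum_{j=1..k-1} phi_{k-1,j} rho(k-j)]
            / [1 - sum_{j=1..k-1} phi_{k-1,j} rho(j)],
  phi_{k,j} = phi_{k-1,j} - phi_{kk} phi_{k-1,k-j},  j = 1..k-1.
Step k = 1:
  phi_11 = rho(1) = 0.0373.
Step k = 2:
  phi_22 = [rho(2) - phi_11 rho(1)] / [1 - phi_11 rho(1)] = [-0.5515 - (0.0373)(0.0373)] / [1 - (0.0373)(0.0373)]
         = -0.55289129 / 0.99860871 = -0.553662.
  Update: phi_21 = phi_11 - phi_22 phi_11 = 0.0373 - (-0.553662)(0.0373) = 0.057952.
Step k = 3:
  phi_33 = [rho(3) - phi_21 rho(2) - phi_22 rho(1)] / [1 - phi_21 rho(1) - phi_22 rho(2)]
    numerator   = 0.0714 - (0.057952)(-0.5515) - (-0.553662)(0.0373) = 0.12401187
    denominator = 1 - (0.057952)(0.0373) - (-0.553662)(-0.5515) = 0.69249404
  phi_33 = 0.12401187 / 0.69249404 = 0.1791.
Therefore phi_{33} = 0.1791.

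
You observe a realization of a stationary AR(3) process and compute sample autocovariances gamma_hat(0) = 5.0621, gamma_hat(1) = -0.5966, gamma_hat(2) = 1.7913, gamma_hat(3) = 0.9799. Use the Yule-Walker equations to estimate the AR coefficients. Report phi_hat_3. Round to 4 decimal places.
\hat\phi_{3} = 0.3010

The Yule-Walker equations for an AR(p) process read, in matrix form,
  Gamma_p phi = r_p,   with   (Gamma_p)_{ij} = gamma(|i - j|),
                       (r_p)_i = gamma(i),   i,j = 1..p.
Substitute the sample gammas (Toeplitz matrix and right-hand side of size 3):
  Gamma_p = [[5.0621, -0.5966, 1.7913], [-0.5966, 5.0621, -0.5966], [1.7913, -0.5966, 5.0621]]
  r_p     = [-0.5966, 1.7913, 0.9799]
Written out (R1..R3):
  (R1) 5.0621 phi_1 - 0.5966 phi_2 + 1.7913 phi_3 = -0.5966
  (R2) -0.5966 phi_1 + 5.0621 phi_2 - 0.5966 phi_3 = 1.7913
  (R3) 1.7913 phi_1 - 0.5966 phi_2 + 5.0621 phi_3 = 0.9799
Gaussian elimination:
  R2 <- R2 - (-0.5966/5.0621) R1 = R2 - (-0.117856) R1:  4.991787 phi_2 - 0.385484 phi_3 = 1.720987
  R3 <- R3 - (1.7913/5.0621) R1 = R3 - (0.353865) R1:  -0.385484 phi_2 + 4.428222 phi_3 = 1.191016
  R3 <- R3 - (-0.385484/4.991787) R2 = R3 - (-0.077224) R2:  4.398453 phi_3 = 1.323917
Back-substitution:
  phi_hat_3 = 1.323917 / 4.398453 = 0.300996
  phi_hat_2 = (1.720987 - (-0.385484)(0.300996)) / 4.991787 = 0.368008
  phi_hat_1 = (-0.5966 - (-0.5966)(0.368008) - (1.7913)(0.300996)) / 5.0621 = -0.180996
So phi_hat = [-0.1810, 0.3680, 0.3010].
Therefore phi_hat_3 = 0.3010.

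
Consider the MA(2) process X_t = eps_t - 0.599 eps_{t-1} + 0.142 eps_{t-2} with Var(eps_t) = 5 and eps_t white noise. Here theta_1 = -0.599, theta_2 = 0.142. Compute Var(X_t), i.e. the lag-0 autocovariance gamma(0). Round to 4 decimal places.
\gamma(0) = 6.8948

For an MA(q) process X_t = eps_t + sum_i theta_i eps_{t-i} with
Var(eps_t) = sigma^2, the variance is
  gamma(0) = sigma^2 * (1 + sum_i theta_i^2).
  sum_i theta_i^2 = (-0.599)^2 + (0.142)^2 = 0.358801 + 0.020164 = 0.378965.
  gamma(0) = 5 * (1 + 0.378965) = 5 * 1.378965 = 6.894825, which rounds to 6.8948.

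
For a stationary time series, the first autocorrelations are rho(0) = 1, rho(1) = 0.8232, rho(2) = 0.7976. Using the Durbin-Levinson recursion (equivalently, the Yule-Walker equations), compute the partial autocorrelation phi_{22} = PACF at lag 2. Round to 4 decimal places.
\phi_{22} = 0.3721

The PACF at lag k is phi_{kk}, the last component of the solution
to the Yule-Walker system G_k phi = r_k where
  (G_k)_{ij} = rho(|i - j|), (r_k)_i = rho(i), i,j = 1..k.
Equivalently, Durbin-Levinson gives phi_{kk} iteratively:
  phi_{11} = rho(1)
  phi_{kk} = [rho(k) - sum_{j=1..k-1} phi_{k-1,j} rho(k-j)]
            / [1 - sum_{j=1..k-1} phi_{k-1,j} rho(j)],
  phi_{k,j} = phi_{k-1,j} - phi_{kk} phi_{k-1,k-j},  j = 1..k-1.
Step k = 1:
  phi_11 = rho(1) = 0.8232.
Step k = 2:
  phi_22 = [rho(2) - phi_11 rho(1)] / [1 - phi_11 rho(1)] = [0.7976 - (0.8232)(0.8232)] / [1 - (0.8232)(0.8232)]
         = 0.11994176 / 0.32234176 = 0.3721.
Therefore phi_{22} = 0.3721.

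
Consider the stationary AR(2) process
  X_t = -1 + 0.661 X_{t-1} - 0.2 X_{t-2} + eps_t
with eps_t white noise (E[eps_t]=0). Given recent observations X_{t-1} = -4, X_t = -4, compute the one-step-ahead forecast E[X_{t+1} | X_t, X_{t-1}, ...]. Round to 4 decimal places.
E[X_{t+1} \mid \mathcal F_t] = -2.8440

For an AR(p) model X_t = c + sum_i phi_i X_{t-i} + eps_t, the
one-step-ahead conditional mean is
  E[X_{t+1} | X_t, ...] = c + sum_i phi_i X_{t+1-i}.
Substitute known values:
  E[X_{t+1} | ...] = -1 + (0.661) * (-4) + (-0.2) * (-4)
                   = -2.8440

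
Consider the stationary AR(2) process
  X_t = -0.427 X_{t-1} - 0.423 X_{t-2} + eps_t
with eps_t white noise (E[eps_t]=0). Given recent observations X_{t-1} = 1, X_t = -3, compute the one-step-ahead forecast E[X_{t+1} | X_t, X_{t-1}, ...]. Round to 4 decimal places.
E[X_{t+1} \mid \mathcal F_t] = 0.8580

For an AR(p) model X_t = c + sum_i phi_i X_{t-i} + eps_t, the
one-step-ahead conditional mean is
  E[X_{t+1} | X_t, ...] = c + sum_i phi_i X_{t+1-i}.
Substitute known values:
  E[X_{t+1} | ...] = (-0.427) * (-3) + (-0.423) * (1)
                   = 0.8580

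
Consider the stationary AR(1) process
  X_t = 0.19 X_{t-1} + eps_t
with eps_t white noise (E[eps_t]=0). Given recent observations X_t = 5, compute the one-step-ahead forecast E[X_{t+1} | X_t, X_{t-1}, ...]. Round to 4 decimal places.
E[X_{t+1} \mid \mathcal F_t] = 0.9500

For an AR(p) model X_t = c + sum_i phi_i X_{t-i} + eps_t, the
one-step-ahead conditional mean is
  E[X_{t+1} | X_t, ...] = c + sum_i phi_i X_{t+1-i}.
Substitute known values:
  E[X_{t+1} | ...] = (0.19) * (5)
                   = 0.9500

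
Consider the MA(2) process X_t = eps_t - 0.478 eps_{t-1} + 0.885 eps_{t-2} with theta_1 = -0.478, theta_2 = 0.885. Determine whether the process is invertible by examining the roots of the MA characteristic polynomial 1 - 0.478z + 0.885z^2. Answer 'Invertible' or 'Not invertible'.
\text{Invertible}

The MA(q) characteristic polynomial is P(z) = 1 - 0.478z + 0.885z^2.
Invertibility requires all roots to lie outside the unit circle, i.e. |z| > 1 for every root.
Set 1 + (-0.478) z + (0.885) z^2 = 0, i.e. a z^2 + b z + c = 0 with a = 0.885, b = -0.478, c = 1.
Discriminant D = b^2 - 4ac = (-0.478)^2 - 4*(0.885)*1 = 0.228484 - (3.54) = -3.311516.
D < 0, so the roots are the complex-conjugate pair z = (-b +/- i sqrt(-D)) / (2a) = 0.2701 +/- 1.0281i.
For a conjugate pair |z|^2 = z * conj(z) = (product of roots) = c/a = 1/(0.885) = 1.129944, so |z| = sqrt(1.129944) = 1.063 for both roots.
Moduli of all roots: 1.0630, 1.0630.
All moduli strictly greater than 1? Yes.
Verdict: Invertible.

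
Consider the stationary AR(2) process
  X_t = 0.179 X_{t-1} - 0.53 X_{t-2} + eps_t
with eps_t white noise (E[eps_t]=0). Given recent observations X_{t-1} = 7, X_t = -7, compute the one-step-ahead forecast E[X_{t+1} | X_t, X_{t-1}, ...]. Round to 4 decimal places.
E[X_{t+1} \mid \mathcal F_t] = -4.9630

For an AR(p) model X_t = c + sum_i phi_i X_{t-i} + eps_t, the
one-step-ahead conditional mean is
  E[X_{t+1} | X_t, ...] = c + sum_i phi_i X_{t+1-i}.
Substitute known values:
  E[X_{t+1} | ...] = (0.179) * (-7) + (-0.53) * (7)
                   = -4.9630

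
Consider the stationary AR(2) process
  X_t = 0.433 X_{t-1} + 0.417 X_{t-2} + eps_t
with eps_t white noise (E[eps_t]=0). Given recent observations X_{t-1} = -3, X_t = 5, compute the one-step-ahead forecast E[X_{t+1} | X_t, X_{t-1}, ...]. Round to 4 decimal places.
E[X_{t+1} \mid \mathcal F_t] = 0.9140

For an AR(p) model X_t = c + sum_i phi_i X_{t-i} + eps_t, the
one-step-ahead conditional mean is
  E[X_{t+1} | X_t, ...] = c + sum_i phi_i X_{t+1-i}.
Substitute known values:
  E[X_{t+1} | ...] = (0.433) * (5) + (0.417) * (-3)
                   = 0.9140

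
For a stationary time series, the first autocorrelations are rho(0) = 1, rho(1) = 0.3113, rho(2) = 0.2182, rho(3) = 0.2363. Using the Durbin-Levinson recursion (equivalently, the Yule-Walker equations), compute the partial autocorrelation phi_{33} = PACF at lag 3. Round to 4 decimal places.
\phi_{33} = 0.1530

The PACF at lag k is phi_{kk}, the last component of the solution
to the Yule-Walker system G_k phi = r_k where
  (G_k)_{ij} = rho(|i - j|), (r_k)_i = rho(i), i,j = 1..k.
Equivalently, Durbin-Levinson gives phi_{kk} iteratively:
  phi_{11} = rho(1)
  phi_{kk} = [rho(k) - sum_{j=1..k-1} phi_{k-1,j} rho(k-j)]
            / [1 - sum_{j=1..k-1} phi_{k-1,j} rho(j)],
  phi_{k,j} = phi_{k-1,j} - phi_{kk} phi_{k-1,k-j},  j = 1..k-1.
Step k = 1:
  phi_11 = rho(1) = 0.3113.
Step k = 2:
  phi_22 = [rho(2) - phi_11 rho(1)] / [1 - phi_11 rho(1)] = [0.2182 - (0.3113)(0.3113)] / [1 - (0.3113)(0.3113)]
         = 0.12129231 / 0.90309231 = 0.134308.
  Update: phi_21 = phi_11 - phi_22 phi_11 = 0.3113 - (0.134308)(0.3113) = 0.26949.
Step k = 3:
  phi_33 = [rho(3) - phi_21 rho(2) - phi_22 rho(1)] / [1 - phi_21 rho(1) - phi_22 rho(2)]
    numerator   = 0.2363 - (0.26949)(0.2182) - (0.134308)(0.3113) = 0.13568728
    denominator = 1 - (0.26949)(0.3113) - (0.134308)(0.2182) = 0.88680181
  phi_33 = 0.13568728 / 0.88680181 = 0.153.
Therefore phi_{33} = 0.1530.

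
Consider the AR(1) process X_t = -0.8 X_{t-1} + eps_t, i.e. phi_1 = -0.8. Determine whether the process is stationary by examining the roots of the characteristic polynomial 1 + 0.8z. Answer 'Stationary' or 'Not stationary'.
\text{Stationary}

The AR(p) characteristic polynomial is P(z) = 1 + 0.8z.
Stationarity requires all roots to lie outside the unit circle, i.e. |z| > 1 for every root.
This is linear in z: 1 + (0.8) z = 0  =>  z = -1/(0.8) = -1.25,  |z| = 1.25.
Moduli of all roots: 1.2500.
All moduli strictly greater than 1? Yes.
Verdict: Stationary.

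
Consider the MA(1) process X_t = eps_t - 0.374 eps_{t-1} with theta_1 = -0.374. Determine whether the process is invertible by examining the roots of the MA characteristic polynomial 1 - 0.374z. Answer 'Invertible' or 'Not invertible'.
\text{Invertible}

The MA(q) characteristic polynomial is P(z) = 1 - 0.374z.
Invertibility requires all roots to lie outside the unit circle, i.e. |z| > 1 for every root.
This is linear in z: 1 + (-0.374) z = 0  =>  z = -1/(-0.374) = 2.673797,  |z| = 2.673797.
Moduli of all roots: 2.6738.
All moduli strictly greater than 1? Yes.
Verdict: Invertible.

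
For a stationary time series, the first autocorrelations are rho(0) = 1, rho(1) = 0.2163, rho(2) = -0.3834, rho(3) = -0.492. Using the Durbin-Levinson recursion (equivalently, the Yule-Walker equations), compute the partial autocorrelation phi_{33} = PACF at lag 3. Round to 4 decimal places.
\phi_{33} = -0.3610

The PACF at lag k is phi_{kk}, the last component of the solution
to the Yule-Walker system G_k phi = r_k where
  (G_k)_{ij} = rho(|i - j|), (r_k)_i = rho(i), i,j = 1..k.
Equivalently, Durbin-Levinson gives phi_{kk} iteratively:
  phi_{11} = rho(1)
  phi_{kk} = [rho(k) - sum_{j=1..k-1} phi_{k-1,j} rho(k-j)]
            / [1 - sum_{j=1..k-1} phi_{k-1,j} rho(j)],
  phi_{k,j} = phi_{k-1,j} - phi_{kk} phi_{k-1,k-j},  j = 1..k-1.
Step k = 1:
  phi_11 = rho(1) = 0.2163.
Step k = 2:
  phi_22 = [rho(2) - phi_11 rho(1)] / [1 - phi_11 rho(1)] = [-0.3834 - (0.2163)(0.2163)] / [1 - (0.2163)(0.2163)]
         = -0.43018569 / 0.95321431 = -0.4513.
  Update: phi_21 = phi_11 - phi_22 phi_11 = 0.2163 - (-0.4513)(0.2163) = 0.313916.
Step k = 3:
  phi_33 = [rho(3) - phi_21 rho(2) - phi_22 rho(1)] / [1 - phi_21 rho(1) - phi_22 rho(2)]
    numerator   = -0.492 - (0.313916)(-0.3834) - (-0.4513)(0.2163) = -0.27402832
    denominator = 1 - (0.313916)(0.2163) - (-0.4513)(-0.3834) = 0.75907148
  phi_33 = -0.27402832 / 0.75907148 = -0.361.
Therefore phi_{33} = -0.3610.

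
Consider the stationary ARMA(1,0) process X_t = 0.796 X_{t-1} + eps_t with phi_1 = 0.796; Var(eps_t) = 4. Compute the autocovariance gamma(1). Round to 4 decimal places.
\gamma(1) = 8.6903

Multiply the model equation by X_{t-k} and take expectations. With theta_0 = psi_0 = 1 and psi_j the MA(infinity) weights, this gives
  gamma(k) - sum_i phi_i gamma(k-i) = c_k,
  c_k = sigma^2 * sum_{j=k..q} theta_j psi_{j-k}   (c_k = 0 for k > q),
using gamma(-m) = gamma(m).
Pure AR (q = 0): c_0 = sigma^2 = 4, c_k = 0 for k >= 1.
Equations for k = 0 and k = 1 (AR order 1):
  gamma(0) = phi_1 gamma(1) + c_0
  gamma(1) = phi_1 gamma(0) + c_1
Substituting the second into the first: gamma(0) (1 - phi_1^2) = c_0 + phi_1 c_1, so
  gamma(0) = c_0 / (1 - phi_1^2) = 4 / (1 - (0.796)^2) = 4 / 0.366384 = 10.917507.
  gamma(1) = phi_1 gamma(0) = (0.796)(10.917507) = 8.690336.
Therefore gamma(1) = 8.6903 (to 4 decimal places).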